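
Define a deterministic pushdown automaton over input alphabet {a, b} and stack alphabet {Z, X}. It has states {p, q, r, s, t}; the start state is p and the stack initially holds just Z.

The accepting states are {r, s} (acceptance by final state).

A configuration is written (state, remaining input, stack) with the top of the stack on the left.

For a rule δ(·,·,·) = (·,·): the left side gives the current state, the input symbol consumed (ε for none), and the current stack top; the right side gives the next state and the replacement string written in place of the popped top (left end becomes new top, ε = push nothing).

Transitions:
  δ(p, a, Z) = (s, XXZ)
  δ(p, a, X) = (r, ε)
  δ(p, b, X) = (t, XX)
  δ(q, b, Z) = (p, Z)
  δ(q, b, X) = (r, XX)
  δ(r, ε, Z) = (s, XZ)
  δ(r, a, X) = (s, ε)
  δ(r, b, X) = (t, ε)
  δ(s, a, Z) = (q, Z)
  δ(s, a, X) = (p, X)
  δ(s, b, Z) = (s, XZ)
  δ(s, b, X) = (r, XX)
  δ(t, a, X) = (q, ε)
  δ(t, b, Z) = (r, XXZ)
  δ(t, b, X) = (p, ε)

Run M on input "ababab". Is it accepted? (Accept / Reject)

Accept

(p, ababab, Z)
  read a, top Z: go to s, push XXZ → (s, babab, XXZ)
  read b, top X: go to r, push XX → (r, abab, XXXZ)
  read a, top X: go to s, push ε → (s, bab, XXZ)
  read b, top X: go to r, push XX → (r, ab, XXXZ)
  read a, top X: go to s, push ε → (s, b, XXZ)
  read b, top X: go to r, push XX → (r, ε, XXXZ)
All input consumed; state r ∈ F.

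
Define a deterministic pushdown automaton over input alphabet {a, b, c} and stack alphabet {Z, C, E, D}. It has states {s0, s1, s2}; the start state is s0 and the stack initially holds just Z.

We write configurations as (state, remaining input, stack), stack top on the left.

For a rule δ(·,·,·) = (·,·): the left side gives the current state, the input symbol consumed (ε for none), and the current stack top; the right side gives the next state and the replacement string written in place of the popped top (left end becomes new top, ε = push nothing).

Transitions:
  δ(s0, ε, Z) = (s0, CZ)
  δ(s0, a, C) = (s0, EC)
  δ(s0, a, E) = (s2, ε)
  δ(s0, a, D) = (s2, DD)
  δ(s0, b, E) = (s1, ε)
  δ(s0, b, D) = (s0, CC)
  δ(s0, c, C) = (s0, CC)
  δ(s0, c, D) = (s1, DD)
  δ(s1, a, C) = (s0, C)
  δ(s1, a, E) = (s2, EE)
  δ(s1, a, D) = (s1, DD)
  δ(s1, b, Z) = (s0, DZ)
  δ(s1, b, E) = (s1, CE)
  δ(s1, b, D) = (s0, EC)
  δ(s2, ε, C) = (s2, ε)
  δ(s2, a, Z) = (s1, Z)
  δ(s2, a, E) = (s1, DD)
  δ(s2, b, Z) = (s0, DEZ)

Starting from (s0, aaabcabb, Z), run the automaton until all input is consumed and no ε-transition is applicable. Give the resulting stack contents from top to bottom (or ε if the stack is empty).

(s0, aaabcabb, Z)
  ε-move, top Z: go to s0, push CZ → (s0, aaabcabb, CZ)
  read a, top C: go to s0, push EC → (s0, aabcabb, ECZ)
  read a, top E: go to s2, push ε → (s2, abcabb, CZ)
  ε-move, top C: go to s2, push ε → (s2, abcabb, Z)
  read a, top Z: go to s1, push Z → (s1, bcabb, Z)
  read b, top Z: go to s0, push DZ → (s0, cabb, DZ)
  read c, top D: go to s1, push DD → (s1, abb, DDZ)
  read a, top D: go to s1, push DD → (s1, bb, DDDZ)
  read b, top D: go to s0, push EC → (s0, b, ECDDZ)
  read b, top E: go to s1, push ε → (s1, ε, CDDZ)
All input consumed in state s1 with stack CDDZ.

CDDZ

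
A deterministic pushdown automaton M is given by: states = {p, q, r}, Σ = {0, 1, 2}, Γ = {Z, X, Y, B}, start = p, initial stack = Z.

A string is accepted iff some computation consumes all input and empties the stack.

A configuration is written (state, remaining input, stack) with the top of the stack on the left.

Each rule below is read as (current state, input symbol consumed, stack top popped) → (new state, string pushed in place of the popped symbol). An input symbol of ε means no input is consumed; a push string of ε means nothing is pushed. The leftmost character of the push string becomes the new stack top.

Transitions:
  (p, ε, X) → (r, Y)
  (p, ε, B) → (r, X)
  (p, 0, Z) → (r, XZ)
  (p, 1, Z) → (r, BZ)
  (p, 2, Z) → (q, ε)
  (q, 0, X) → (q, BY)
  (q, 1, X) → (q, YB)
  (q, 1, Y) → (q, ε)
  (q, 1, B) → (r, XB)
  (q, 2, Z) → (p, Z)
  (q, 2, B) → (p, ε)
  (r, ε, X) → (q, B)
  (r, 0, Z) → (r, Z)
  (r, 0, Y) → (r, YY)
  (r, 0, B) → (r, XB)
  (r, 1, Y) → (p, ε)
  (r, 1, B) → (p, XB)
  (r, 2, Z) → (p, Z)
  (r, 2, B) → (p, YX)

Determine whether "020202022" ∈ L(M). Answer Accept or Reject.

(p, 020202022, Z) ⊢ (r, 20202022, XZ) ⊢ (q, 20202022, BZ) ⊢ (p, 0202022, Z) ⊢ (r, 202022, XZ) ⊢ (q, 202022, BZ) ⊢ (p, 02022, Z) ⊢ (r, 2022, XZ) ⊢ (q, 2022, BZ) ⊢ (p, 022, Z) ⊢ (r, 22, XZ) ⊢ (q, 22, BZ) ⊢ (p, 2, Z) ⊢ (q, ε, ε)
All input consumed and the stack is empty.

Accept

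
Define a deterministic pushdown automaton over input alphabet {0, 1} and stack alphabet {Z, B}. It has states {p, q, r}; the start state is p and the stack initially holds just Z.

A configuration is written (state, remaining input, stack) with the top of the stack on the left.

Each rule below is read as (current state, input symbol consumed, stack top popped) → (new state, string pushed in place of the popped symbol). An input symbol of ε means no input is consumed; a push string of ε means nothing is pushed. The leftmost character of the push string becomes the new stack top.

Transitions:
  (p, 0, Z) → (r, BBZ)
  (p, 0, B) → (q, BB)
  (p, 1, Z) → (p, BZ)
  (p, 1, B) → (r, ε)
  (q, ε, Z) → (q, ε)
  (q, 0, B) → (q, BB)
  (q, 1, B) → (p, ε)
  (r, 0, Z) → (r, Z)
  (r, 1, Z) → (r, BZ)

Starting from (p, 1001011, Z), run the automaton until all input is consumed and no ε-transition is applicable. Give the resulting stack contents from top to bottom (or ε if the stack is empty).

BZ

(p, 1001011, Z) ⊢ (p, 001011, BZ) ⊢ (q, 01011, BBZ) ⊢ (q, 1011, BBBZ) ⊢ (p, 011, BBZ) ⊢ (q, 11, BBBZ) ⊢ (p, 1, BBZ) ⊢ (r, ε, BZ)
All input consumed in state r with stack BZ.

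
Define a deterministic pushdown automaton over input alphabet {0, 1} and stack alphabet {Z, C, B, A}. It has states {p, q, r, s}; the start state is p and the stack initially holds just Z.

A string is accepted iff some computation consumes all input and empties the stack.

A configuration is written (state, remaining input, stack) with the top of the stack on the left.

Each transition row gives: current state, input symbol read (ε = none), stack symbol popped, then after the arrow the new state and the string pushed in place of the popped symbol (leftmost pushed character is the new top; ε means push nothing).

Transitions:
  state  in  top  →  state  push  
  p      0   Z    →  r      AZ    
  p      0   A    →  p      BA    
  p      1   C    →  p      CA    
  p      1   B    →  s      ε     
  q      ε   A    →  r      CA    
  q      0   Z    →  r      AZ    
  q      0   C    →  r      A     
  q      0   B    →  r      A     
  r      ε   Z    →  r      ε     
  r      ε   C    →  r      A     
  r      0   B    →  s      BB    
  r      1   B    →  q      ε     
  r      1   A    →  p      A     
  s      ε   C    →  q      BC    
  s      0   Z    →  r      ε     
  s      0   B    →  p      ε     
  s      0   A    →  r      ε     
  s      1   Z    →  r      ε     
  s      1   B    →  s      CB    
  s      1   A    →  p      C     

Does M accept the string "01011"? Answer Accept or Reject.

Reject

(p, 01011, Z)
  read 0, top Z: go to r, push AZ → (r, 1011, AZ)
  read 1, top A: go to p, push A → (p, 011, AZ)
  read 0, top A: go to p, push BA → (p, 11, BAZ)
  read 1, top B: go to s, push ε → (s, 1, AZ)
  read 1, top A: go to p, push C → (p, ε, CZ)
All input consumed; stack is CZ, not empty, and no further ε-move applies.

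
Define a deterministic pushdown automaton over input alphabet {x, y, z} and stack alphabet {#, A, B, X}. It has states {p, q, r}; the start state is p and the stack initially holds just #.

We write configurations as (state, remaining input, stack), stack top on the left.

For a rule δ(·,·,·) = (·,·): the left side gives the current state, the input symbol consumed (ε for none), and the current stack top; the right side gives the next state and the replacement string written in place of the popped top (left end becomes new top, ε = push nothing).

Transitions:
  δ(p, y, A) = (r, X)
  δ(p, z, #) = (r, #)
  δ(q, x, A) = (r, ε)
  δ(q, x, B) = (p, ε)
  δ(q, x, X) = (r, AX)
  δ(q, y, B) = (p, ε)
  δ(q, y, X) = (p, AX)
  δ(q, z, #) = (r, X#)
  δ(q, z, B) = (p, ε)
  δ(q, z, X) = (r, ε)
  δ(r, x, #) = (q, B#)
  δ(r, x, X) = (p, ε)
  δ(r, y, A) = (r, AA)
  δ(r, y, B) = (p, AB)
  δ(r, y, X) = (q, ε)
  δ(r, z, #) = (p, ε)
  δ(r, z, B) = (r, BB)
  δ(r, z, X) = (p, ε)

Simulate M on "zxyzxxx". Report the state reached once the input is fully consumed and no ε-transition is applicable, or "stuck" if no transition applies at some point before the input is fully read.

(p, zxyzxxx, #) ⊢ (r, xyzxxx, #) ⊢ (q, yzxxx, B#) ⊢ (p, zxxx, #) ⊢ (r, xxx, #) ⊢ (q, xx, B#) ⊢ (p, x, #)
No transition for (p, x, top #); M blocks with input x remaining.

stuck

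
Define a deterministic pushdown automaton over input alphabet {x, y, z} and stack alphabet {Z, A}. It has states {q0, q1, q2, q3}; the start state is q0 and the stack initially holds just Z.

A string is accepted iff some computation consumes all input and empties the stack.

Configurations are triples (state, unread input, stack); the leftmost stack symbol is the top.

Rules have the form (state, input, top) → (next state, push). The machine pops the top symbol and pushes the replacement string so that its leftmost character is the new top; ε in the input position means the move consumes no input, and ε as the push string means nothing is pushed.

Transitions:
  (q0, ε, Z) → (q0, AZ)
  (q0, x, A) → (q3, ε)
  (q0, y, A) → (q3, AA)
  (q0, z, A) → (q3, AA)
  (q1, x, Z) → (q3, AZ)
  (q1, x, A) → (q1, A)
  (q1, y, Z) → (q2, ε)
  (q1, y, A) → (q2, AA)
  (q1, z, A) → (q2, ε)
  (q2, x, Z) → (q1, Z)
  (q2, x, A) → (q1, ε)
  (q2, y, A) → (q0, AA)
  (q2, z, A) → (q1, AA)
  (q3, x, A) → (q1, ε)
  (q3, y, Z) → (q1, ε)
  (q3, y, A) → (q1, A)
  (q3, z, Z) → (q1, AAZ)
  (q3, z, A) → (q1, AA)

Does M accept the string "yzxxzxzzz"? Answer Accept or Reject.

Reject

(q0, yzxxzxzzz, Z)
  ε-move, top Z: go to q0, push AZ → (q0, yzxxzxzzz, AZ)
  read y, top A: go to q3, push AA → (q3, zxxzxzzz, AAZ)
  read z, top A: go to q1, push AA → (q1, xxzxzzz, AAAZ)
  read x, top A: go to q1, push A → (q1, xzxzzz, AAAZ)
  read x, top A: go to q1, push A → (q1, zxzzz, AAAZ)
  read z, top A: go to q2, push ε → (q2, xzzz, AAZ)
  read x, top A: go to q1, push ε → (q1, zzz, AZ)
  read z, top A: go to q2, push ε → (q2, zz, Z)
No transition applies at (q2, zz, Z); input not fully consumed.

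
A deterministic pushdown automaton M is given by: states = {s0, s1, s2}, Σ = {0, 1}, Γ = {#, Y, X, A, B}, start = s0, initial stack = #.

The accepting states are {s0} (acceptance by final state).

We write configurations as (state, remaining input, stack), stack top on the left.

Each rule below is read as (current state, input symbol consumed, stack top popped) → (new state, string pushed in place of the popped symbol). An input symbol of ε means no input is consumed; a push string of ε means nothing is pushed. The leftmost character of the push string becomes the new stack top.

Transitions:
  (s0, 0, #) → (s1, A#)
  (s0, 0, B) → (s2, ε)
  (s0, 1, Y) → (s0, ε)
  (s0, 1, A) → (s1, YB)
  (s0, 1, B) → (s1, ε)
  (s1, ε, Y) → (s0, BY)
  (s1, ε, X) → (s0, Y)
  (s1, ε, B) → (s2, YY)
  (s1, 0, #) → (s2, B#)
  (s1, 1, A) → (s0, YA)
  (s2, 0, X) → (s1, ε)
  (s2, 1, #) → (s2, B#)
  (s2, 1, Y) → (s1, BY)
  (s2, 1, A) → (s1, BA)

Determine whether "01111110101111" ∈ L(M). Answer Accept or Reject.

Reject

(s0, 01111110101111, #)
  read 0, top #: go to s1, push A# → (s1, 1111110101111, A#)
  read 1, top A: go to s0, push YA → (s0, 111110101111, YA#)
  read 1, top Y: go to s0, push ε → (s0, 11110101111, A#)
  read 1, top A: go to s1, push YB → (s1, 1110101111, YB#)
  ε-move, top Y: go to s0, push BY → (s0, 1110101111, BYB#)
  read 1, top B: go to s1, push ε → (s1, 110101111, YB#)
  ε-move, top Y: go to s0, push BY → (s0, 110101111, BYB#)
  read 1, top B: go to s1, push ε → (s1, 10101111, YB#)
  ε-move, top Y: go to s0, push BY → (s0, 10101111, BYB#)
  read 1, top B: go to s1, push ε → (s1, 0101111, YB#)
  ε-move, top Y: go to s0, push BY → (s0, 0101111, BYB#)
  read 0, top B: go to s2, push ε → (s2, 101111, YB#)
  read 1, top Y: go to s1, push BY → (s1, 01111, BYB#)
  ε-move, top B: go to s2, push YY → (s2, 01111, YYYB#)
No transition applies at (s2, 01111, YYYB#); input not fully consumed.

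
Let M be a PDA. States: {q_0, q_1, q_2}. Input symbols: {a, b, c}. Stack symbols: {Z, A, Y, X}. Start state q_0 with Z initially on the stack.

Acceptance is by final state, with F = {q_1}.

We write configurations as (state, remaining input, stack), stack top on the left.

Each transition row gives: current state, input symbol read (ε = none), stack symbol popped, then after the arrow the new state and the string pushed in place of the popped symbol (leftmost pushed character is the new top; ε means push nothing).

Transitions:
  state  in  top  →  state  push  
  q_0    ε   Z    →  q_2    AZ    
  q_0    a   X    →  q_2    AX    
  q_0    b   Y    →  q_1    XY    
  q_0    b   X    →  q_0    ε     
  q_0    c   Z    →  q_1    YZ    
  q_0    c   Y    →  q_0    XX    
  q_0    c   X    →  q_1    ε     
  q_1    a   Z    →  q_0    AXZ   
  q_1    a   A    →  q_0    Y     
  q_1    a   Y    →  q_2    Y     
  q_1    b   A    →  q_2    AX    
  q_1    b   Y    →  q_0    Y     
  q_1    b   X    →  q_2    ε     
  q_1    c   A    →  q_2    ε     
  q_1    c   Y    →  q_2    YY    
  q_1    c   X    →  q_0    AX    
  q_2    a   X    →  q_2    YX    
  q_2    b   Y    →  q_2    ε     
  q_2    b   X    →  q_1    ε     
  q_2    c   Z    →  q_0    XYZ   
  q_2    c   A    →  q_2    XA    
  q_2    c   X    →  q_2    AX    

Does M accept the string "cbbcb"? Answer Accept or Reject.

Accept

One accepting computation: (q_0, cbbcb, Z) ⊢ (q_2, cbbcb, AZ) ⊢ (q_2, bbcb, XAZ) ⊢ (q_1, bcb, AZ) ⊢ (q_2, cb, AXZ) ⊢ (q_2, b, XAXZ) ⊢ (q_1, ε, AXZ)
All input consumed and state q_1 ∈ F.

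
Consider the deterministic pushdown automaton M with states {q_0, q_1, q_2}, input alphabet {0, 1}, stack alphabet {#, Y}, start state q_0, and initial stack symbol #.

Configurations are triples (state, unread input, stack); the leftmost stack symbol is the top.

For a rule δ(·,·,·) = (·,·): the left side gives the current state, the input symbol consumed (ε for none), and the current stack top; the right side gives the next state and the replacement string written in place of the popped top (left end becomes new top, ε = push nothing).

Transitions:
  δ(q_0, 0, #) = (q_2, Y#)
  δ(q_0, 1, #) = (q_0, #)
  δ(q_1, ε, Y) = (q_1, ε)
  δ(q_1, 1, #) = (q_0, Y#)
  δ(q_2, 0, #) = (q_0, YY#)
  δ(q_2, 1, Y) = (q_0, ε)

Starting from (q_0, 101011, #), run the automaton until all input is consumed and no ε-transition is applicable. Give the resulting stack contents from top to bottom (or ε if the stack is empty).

(q_0, 101011, #) ⊢ (q_0, 01011, #) ⊢ (q_2, 1011, Y#) ⊢ (q_0, 011, #) ⊢ (q_2, 11, Y#) ⊢ (q_0, 1, #) ⊢ (q_0, ε, #)
All input consumed in state q_0 with stack #.

#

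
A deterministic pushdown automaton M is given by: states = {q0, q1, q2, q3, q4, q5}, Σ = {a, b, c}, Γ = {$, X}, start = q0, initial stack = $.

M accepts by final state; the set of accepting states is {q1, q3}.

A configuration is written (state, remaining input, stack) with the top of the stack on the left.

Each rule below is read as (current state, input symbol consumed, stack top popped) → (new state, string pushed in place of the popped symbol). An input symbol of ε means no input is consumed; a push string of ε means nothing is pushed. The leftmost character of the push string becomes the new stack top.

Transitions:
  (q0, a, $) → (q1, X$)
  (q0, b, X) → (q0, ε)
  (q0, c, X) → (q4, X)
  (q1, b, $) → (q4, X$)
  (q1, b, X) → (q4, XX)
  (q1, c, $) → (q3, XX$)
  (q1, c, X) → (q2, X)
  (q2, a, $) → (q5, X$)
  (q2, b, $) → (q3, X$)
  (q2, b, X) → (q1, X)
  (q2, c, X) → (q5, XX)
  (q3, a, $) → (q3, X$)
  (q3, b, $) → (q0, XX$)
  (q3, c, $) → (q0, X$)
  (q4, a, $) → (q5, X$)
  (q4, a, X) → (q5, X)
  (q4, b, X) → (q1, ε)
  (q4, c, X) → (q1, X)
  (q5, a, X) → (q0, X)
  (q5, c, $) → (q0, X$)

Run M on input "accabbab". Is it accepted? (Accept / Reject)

(q0, accabbab, $)
  read a, top $: go to q1, push X$ → (q1, ccabbab, X$)
  read c, top X: go to q2, push X → (q2, cabbab, X$)
  read c, top X: go to q5, push XX → (q5, abbab, XX$)
  read a, top X: go to q0, push X → (q0, bbab, XX$)
  read b, top X: go to q0, push ε → (q0, bab, X$)
  read b, top X: go to q0, push ε → (q0, ab, $)
  read a, top $: go to q1, push X$ → (q1, b, X$)
  read b, top X: go to q4, push XX → (q4, ε, XX$)
All input consumed; state q4 ∉ F and no further ε-move applies.

Reject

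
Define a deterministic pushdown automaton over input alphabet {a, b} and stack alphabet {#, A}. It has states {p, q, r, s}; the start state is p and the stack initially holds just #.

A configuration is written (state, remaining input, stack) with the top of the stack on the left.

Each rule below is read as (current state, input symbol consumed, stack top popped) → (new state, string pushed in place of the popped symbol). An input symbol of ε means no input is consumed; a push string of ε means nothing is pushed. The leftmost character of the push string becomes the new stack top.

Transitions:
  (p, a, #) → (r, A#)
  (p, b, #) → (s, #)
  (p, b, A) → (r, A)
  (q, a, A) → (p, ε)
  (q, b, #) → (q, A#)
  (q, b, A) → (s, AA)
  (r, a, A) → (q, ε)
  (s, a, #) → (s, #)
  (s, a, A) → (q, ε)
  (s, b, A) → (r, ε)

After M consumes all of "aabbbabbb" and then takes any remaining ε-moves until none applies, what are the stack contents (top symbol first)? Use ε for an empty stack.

(p, aabbbabbb, #) ⊢ (r, abbbabbb, A#) ⊢ (q, bbbabbb, #) ⊢ (q, bbabbb, A#) ⊢ (s, babbb, AA#) ⊢ (r, abbb, A#) ⊢ (q, bbb, #) ⊢ (q, bb, A#) ⊢ (s, b, AA#) ⊢ (r, ε, A#)
All input consumed in state r with stack A#.

A#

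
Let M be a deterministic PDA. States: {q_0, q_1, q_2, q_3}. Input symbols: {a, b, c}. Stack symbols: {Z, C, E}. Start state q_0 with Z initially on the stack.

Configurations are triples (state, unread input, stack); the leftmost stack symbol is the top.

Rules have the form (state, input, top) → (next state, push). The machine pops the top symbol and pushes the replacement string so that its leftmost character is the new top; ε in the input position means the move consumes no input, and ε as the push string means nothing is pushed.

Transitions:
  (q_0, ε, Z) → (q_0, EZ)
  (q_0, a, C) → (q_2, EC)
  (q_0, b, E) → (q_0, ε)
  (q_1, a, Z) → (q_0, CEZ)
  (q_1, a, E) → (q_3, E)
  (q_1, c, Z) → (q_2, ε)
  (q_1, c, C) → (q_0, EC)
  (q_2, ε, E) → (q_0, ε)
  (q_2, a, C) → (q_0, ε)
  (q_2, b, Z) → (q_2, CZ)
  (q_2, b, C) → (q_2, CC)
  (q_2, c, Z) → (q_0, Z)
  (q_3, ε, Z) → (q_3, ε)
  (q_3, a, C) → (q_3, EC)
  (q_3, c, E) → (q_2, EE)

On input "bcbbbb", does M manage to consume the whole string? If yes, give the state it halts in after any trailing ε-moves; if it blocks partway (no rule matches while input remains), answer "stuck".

stuck

(q_0, bcbbbb, Z)
  ε-move, top Z: go to q_0, push EZ → (q_0, bcbbbb, EZ)
  read b, top E: go to q_0, push ε → (q_0, cbbbb, Z)
  ε-move, top Z: go to q_0, push EZ → (q_0, cbbbb, EZ)
No transition for (q_0, c, top E); M blocks with input cbbbb remaining.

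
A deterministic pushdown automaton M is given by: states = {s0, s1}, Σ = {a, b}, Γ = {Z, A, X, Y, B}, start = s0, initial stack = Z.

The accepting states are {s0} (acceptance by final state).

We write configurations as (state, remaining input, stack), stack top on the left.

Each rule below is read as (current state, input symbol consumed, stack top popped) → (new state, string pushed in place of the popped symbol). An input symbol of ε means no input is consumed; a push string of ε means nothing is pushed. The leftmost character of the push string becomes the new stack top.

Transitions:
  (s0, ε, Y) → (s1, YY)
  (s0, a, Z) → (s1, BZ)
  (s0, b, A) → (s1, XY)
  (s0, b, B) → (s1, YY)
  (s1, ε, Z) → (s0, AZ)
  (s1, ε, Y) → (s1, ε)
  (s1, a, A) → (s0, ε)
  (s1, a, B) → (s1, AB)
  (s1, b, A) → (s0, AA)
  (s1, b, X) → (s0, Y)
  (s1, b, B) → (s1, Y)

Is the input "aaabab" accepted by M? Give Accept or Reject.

(s0, aaabab, Z)
  read a, top Z: go to s1, push BZ → (s1, aabab, BZ)
  read a, top B: go to s1, push AB → (s1, abab, ABZ)
  read a, top A: go to s0, push ε → (s0, bab, BZ)
  read b, top B: go to s1, push YY → (s1, ab, YYZ)
  ε-move, top Y: go to s1, push ε → (s1, ab, YZ)
  ε-move, top Y: go to s1, push ε → (s1, ab, Z)
  ε-move, top Z: go to s0, push AZ → (s0, ab, AZ)
No transition applies at (s0, ab, AZ); input not fully consumed.

Reject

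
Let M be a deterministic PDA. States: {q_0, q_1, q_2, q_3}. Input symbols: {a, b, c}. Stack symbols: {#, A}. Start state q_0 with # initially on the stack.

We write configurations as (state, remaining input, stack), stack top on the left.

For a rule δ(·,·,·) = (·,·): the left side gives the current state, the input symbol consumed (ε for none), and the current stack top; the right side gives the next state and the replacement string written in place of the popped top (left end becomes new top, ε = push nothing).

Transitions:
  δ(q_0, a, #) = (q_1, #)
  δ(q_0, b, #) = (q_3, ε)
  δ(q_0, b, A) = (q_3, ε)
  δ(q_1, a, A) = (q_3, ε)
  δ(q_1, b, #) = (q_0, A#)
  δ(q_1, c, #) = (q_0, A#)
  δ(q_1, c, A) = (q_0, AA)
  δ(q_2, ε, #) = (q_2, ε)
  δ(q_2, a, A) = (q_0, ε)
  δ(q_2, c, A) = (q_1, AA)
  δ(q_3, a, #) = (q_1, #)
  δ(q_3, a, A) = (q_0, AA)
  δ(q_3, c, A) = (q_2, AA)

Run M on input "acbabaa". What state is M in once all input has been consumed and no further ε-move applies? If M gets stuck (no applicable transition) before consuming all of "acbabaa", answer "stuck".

(q_0, acbabaa, #) ⊢ (q_1, cbabaa, #) ⊢ (q_0, babaa, A#) ⊢ (q_3, abaa, #) ⊢ (q_1, baa, #) ⊢ (q_0, aa, A#)
No transition for (q_0, a, top A); M blocks with input aa remaining.

stuck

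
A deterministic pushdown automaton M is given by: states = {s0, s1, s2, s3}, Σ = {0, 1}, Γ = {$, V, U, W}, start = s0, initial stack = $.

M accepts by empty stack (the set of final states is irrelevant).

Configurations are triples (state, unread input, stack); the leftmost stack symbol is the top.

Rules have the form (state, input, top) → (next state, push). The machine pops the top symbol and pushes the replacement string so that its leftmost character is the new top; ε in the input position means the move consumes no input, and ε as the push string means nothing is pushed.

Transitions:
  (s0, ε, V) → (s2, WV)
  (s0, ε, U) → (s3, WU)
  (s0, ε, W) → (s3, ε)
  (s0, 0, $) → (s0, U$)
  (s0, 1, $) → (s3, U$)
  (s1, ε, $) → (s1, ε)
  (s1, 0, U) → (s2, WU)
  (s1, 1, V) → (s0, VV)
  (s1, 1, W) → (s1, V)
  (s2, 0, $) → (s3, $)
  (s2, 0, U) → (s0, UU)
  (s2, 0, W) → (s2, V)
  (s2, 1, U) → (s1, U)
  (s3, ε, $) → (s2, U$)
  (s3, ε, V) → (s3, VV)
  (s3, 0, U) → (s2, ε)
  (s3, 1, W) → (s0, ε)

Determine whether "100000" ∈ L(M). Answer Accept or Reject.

(s0, 100000, $)
  read 1, top $: go to s3, push U$ → (s3, 00000, U$)
  read 0, top U: go to s2, push ε → (s2, 0000, $)
  read 0, top $: go to s3, push $ → (s3, 000, $)
  ε-move, top $: go to s2, push U$ → (s2, 000, U$)
  read 0, top U: go to s0, push UU → (s0, 00, UU$)
  ε-move, top U: go to s3, push WU → (s3, 00, WUU$)
No transition applies at (s3, 00, WUU$); input not fully consumed.

Reject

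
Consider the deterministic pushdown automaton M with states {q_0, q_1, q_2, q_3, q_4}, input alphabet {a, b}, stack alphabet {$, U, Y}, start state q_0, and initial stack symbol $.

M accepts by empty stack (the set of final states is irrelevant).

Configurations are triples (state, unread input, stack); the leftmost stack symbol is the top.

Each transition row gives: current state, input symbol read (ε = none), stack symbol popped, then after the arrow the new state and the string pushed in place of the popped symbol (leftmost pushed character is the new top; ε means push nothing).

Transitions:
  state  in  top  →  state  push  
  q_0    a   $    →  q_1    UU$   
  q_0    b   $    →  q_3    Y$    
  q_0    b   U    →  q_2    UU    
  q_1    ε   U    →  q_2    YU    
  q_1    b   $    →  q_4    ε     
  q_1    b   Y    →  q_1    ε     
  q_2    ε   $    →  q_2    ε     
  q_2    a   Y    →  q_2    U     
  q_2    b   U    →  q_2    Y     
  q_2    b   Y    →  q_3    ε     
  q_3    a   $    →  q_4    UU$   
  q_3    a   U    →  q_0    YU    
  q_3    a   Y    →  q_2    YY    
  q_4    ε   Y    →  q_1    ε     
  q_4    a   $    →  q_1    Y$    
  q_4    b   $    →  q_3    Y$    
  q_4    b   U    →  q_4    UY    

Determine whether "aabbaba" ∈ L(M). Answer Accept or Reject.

(q_0, aabbaba, $)
  read a, top $: go to q_1, push UU$ → (q_1, abbaba, UU$)
  ε-move, top U: go to q_2, push YU → (q_2, abbaba, YUU$)
  read a, top Y: go to q_2, push U → (q_2, bbaba, UUU$)
  read b, top U: go to q_2, push Y → (q_2, baba, YUU$)
  read b, top Y: go to q_3, push ε → (q_3, aba, UU$)
  read a, top U: go to q_0, push YU → (q_0, ba, YUU$)
No transition applies at (q_0, ba, YUU$); input not fully consumed.

Reject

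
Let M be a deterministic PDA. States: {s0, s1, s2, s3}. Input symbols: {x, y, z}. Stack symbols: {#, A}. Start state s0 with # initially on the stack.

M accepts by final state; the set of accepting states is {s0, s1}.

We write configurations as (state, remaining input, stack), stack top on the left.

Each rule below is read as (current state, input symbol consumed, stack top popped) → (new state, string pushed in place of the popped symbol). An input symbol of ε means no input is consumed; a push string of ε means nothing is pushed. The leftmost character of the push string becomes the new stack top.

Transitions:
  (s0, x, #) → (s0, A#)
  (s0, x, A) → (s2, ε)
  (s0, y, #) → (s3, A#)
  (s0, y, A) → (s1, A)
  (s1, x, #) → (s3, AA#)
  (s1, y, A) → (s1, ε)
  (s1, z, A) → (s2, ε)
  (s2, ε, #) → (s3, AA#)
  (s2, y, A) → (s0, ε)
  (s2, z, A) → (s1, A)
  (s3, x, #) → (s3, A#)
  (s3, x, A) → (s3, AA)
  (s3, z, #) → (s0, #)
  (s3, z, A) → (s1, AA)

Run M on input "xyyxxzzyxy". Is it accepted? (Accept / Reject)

(s0, xyyxxzzyxy, #)
  read x, top #: go to s0, push A# → (s0, yyxxzzyxy, A#)
  read y, top A: go to s1, push A → (s1, yxxzzyxy, A#)
  read y, top A: go to s1, push ε → (s1, xxzzyxy, #)
  read x, top #: go to s3, push AA# → (s3, xzzyxy, AA#)
  read x, top A: go to s3, push AA → (s3, zzyxy, AAA#)
  read z, top A: go to s1, push AA → (s1, zyxy, AAAA#)
  read z, top A: go to s2, push ε → (s2, yxy, AAA#)
  read y, top A: go to s0, push ε → (s0, xy, AA#)
  read x, top A: go to s2, push ε → (s2, y, A#)
  read y, top A: go to s0, push ε → (s0, ε, #)
All input consumed; state s0 ∈ F.

Accept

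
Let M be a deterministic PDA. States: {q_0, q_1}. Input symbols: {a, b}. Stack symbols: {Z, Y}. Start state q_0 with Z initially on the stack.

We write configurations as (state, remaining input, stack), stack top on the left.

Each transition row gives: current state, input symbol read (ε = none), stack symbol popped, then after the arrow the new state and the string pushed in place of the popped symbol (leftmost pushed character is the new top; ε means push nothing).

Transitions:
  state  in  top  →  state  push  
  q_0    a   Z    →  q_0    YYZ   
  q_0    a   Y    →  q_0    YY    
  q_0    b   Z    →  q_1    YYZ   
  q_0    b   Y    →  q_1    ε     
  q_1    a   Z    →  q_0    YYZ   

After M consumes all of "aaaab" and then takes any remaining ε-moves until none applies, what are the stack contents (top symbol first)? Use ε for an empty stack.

YYYYZ

(q_0, aaaab, Z) ⊢ (q_0, aaab, YYZ) ⊢ (q_0, aab, YYYZ) ⊢ (q_0, ab, YYYYZ) ⊢ (q_0, b, YYYYYZ) ⊢ (q_1, ε, YYYYZ)
All input consumed in state q_1 with stack YYYYZ.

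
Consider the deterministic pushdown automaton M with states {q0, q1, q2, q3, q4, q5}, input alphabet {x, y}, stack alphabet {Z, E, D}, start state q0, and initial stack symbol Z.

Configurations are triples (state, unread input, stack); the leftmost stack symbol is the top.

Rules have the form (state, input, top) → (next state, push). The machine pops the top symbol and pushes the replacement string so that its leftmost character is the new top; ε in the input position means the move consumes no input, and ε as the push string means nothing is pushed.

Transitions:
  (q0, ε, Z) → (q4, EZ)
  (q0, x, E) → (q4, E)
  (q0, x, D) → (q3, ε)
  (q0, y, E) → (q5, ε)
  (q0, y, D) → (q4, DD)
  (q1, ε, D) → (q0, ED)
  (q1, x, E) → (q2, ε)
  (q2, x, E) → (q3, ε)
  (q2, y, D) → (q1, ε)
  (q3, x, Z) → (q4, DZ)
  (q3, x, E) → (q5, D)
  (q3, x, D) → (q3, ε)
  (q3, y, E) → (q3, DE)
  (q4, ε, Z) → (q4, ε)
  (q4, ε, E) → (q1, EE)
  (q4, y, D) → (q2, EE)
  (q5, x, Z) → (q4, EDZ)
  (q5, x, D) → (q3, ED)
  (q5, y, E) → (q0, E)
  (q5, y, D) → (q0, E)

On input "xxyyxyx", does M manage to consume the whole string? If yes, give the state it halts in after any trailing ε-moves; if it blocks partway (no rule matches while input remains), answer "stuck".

stuck

(q0, xxyyxyx, Z)
  ε-move, top Z: go to q4, push EZ → (q4, xxyyxyx, EZ)
  ε-move, top E: go to q1, push EE → (q1, xxyyxyx, EEZ)
  read x, top E: go to q2, push ε → (q2, xyyxyx, EZ)
  read x, top E: go to q3, push ε → (q3, yyxyx, Z)
No transition for (q3, y, top Z); M blocks with input yyxyx remaining.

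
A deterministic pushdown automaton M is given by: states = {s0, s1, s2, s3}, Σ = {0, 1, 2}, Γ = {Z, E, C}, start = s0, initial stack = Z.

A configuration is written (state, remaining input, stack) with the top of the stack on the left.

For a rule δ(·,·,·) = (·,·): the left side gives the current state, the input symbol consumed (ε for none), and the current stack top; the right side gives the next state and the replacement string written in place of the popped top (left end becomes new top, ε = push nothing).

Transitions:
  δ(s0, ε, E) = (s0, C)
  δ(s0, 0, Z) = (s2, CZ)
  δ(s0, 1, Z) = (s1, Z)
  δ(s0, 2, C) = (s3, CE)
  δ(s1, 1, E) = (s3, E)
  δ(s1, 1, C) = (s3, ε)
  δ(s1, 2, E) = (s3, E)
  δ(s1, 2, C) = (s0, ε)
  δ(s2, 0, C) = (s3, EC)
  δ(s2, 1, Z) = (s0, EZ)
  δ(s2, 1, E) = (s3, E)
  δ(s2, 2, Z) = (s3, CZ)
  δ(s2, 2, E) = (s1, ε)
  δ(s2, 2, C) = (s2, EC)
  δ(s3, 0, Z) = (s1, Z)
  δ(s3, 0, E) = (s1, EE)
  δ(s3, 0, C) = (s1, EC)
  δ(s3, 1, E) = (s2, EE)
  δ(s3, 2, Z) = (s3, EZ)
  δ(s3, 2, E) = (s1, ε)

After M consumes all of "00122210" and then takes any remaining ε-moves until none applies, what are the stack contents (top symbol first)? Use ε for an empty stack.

(s0, 00122210, Z)
  read 0, top Z: go to s2, push CZ → (s2, 0122210, CZ)
  read 0, top C: go to s3, push EC → (s3, 122210, ECZ)
  read 1, top E: go to s2, push EE → (s2, 22210, EECZ)
  read 2, top E: go to s1, push ε → (s1, 2210, ECZ)
  read 2, top E: go to s3, push E → (s3, 210, ECZ)
  read 2, top E: go to s1, push ε → (s1, 10, CZ)
  read 1, top C: go to s3, push ε → (s3, 0, Z)
  read 0, top Z: go to s1, push Z → (s1, ε, Z)
All input consumed in state s1 with stack Z.

Z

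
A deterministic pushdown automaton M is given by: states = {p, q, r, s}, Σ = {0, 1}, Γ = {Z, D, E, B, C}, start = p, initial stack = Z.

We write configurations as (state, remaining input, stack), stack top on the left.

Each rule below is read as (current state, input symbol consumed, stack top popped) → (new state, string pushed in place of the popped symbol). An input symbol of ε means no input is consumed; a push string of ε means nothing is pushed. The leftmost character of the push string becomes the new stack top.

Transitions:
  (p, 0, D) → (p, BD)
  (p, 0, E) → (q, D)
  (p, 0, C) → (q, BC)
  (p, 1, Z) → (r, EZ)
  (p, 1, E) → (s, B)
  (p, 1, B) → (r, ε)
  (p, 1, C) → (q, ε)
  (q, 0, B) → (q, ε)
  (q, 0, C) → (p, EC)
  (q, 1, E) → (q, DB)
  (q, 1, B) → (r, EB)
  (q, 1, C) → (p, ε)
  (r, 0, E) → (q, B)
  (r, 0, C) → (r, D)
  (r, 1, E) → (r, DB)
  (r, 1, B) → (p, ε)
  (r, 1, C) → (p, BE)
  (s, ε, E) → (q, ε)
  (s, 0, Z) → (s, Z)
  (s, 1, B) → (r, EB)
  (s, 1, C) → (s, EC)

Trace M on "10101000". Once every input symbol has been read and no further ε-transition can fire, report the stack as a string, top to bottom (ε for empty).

BZ

(p, 10101000, Z)
  read 1, top Z: go to r, push EZ → (r, 0101000, EZ)
  read 0, top E: go to q, push B → (q, 101000, BZ)
  read 1, top B: go to r, push EB → (r, 01000, EBZ)
  read 0, top E: go to q, push B → (q, 1000, BBZ)
  read 1, top B: go to r, push EB → (r, 000, EBBZ)
  read 0, top E: go to q, push B → (q, 00, BBBZ)
  read 0, top B: go to q, push ε → (q, 0, BBZ)
  read 0, top B: go to q, push ε → (q, ε, BZ)
All input consumed in state q with stack BZ.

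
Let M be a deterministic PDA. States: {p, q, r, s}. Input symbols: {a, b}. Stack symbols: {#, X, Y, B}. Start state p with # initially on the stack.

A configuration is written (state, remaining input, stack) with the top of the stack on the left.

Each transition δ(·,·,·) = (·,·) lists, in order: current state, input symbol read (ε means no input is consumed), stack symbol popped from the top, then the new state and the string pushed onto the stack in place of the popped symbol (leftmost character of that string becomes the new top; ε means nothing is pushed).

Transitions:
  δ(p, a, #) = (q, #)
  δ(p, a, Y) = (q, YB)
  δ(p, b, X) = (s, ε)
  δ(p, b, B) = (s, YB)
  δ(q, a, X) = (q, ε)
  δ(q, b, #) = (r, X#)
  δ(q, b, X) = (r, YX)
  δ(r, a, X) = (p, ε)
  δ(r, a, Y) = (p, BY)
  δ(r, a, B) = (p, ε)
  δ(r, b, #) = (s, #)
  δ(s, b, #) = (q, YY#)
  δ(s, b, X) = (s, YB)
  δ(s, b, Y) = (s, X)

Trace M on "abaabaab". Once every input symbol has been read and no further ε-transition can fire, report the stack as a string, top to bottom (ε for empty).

(p, abaabaab, #)
  read a, top #: go to q, push # → (q, baabaab, #)
  read b, top #: go to r, push X# → (r, aabaab, X#)
  read a, top X: go to p, push ε → (p, abaab, #)
  read a, top #: go to q, push # → (q, baab, #)
  read b, top #: go to r, push X# → (r, aab, X#)
  read a, top X: go to p, push ε → (p, ab, #)
  read a, top #: go to q, push # → (q, b, #)
  read b, top #: go to r, push X# → (r, ε, X#)
All input consumed in state r with stack X#.

X#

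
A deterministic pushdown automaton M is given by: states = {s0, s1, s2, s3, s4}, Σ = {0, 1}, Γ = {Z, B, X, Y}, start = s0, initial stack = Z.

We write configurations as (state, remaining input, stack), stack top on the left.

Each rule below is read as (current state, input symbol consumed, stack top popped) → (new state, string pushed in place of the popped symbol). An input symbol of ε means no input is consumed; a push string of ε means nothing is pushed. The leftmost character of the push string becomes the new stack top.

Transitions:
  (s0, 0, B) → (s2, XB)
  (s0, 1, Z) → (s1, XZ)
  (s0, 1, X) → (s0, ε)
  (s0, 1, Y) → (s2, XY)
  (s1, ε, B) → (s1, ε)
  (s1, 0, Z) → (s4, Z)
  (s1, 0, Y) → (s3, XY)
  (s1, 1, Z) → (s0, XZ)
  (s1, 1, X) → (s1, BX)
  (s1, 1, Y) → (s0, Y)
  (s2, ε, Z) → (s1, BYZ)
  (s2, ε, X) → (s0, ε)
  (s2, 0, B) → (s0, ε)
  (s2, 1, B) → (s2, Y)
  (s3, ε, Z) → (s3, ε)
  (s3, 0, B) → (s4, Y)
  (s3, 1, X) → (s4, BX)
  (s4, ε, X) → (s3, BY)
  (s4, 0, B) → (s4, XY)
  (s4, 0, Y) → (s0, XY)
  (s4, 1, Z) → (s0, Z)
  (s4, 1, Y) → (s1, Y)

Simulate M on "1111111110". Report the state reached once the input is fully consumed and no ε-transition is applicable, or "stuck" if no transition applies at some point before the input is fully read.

(s0, 1111111110, Z)
  read 1, top Z: go to s1, push XZ → (s1, 111111110, XZ)
  read 1, top X: go to s1, push BX → (s1, 11111110, BXZ)
  ε-move, top B: go to s1, push ε → (s1, 11111110, XZ)
  read 1, top X: go to s1, push BX → (s1, 1111110, BXZ)
  ε-move, top B: go to s1, push ε → (s1, 1111110, XZ)
  read 1, top X: go to s1, push BX → (s1, 111110, BXZ)
  ε-move, top B: go to s1, push ε → (s1, 111110, XZ)
  read 1, top X: go to s1, push BX → (s1, 11110, BXZ)
  ε-move, top B: go to s1, push ε → (s1, 11110, XZ)
  read 1, top X: go to s1, push BX → (s1, 1110, BXZ)
  ε-move, top B: go to s1, push ε → (s1, 1110, XZ)
  read 1, top X: go to s1, push BX → (s1, 110, BXZ)
  ε-move, top B: go to s1, push ε → (s1, 110, XZ)
  read 1, top X: go to s1, push BX → (s1, 10, BXZ)
  ε-move, top B: go to s1, push ε → (s1, 10, XZ)
  read 1, top X: go to s1, push BX → (s1, 0, BXZ)
  ε-move, top B: go to s1, push ε → (s1, 0, XZ)
No transition for (s1, 0, top X); M blocks with input 0 remaining.

stuck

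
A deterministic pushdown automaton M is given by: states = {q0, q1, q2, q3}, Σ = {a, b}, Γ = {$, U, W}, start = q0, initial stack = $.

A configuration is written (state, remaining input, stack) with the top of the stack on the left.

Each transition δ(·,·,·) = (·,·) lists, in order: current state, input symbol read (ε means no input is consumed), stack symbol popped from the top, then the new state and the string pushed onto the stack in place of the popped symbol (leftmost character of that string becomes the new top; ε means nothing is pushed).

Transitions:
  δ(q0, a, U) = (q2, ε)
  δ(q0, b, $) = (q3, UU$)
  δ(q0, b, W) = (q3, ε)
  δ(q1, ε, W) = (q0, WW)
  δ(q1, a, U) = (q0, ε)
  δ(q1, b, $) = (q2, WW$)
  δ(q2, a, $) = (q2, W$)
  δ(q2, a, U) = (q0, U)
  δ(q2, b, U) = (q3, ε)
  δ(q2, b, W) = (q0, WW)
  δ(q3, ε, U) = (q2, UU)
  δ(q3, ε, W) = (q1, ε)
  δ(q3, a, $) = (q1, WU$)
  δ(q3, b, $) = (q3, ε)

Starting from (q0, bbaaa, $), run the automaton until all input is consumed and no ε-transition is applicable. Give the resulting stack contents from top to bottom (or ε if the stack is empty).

UU$

(q0, bbaaa, $)
  read b, top $: go to q3, push UU$ → (q3, baaa, UU$)
  ε-move, top U: go to q2, push UU → (q2, baaa, UUU$)
  read b, top U: go to q3, push ε → (q3, aaa, UU$)
  ε-move, top U: go to q2, push UU → (q2, aaa, UUU$)
  read a, top U: go to q0, push U → (q0, aa, UUU$)
  read a, top U: go to q2, push ε → (q2, a, UU$)
  read a, top U: go to q0, push U → (q0, ε, UU$)
All input consumed in state q0 with stack UU$.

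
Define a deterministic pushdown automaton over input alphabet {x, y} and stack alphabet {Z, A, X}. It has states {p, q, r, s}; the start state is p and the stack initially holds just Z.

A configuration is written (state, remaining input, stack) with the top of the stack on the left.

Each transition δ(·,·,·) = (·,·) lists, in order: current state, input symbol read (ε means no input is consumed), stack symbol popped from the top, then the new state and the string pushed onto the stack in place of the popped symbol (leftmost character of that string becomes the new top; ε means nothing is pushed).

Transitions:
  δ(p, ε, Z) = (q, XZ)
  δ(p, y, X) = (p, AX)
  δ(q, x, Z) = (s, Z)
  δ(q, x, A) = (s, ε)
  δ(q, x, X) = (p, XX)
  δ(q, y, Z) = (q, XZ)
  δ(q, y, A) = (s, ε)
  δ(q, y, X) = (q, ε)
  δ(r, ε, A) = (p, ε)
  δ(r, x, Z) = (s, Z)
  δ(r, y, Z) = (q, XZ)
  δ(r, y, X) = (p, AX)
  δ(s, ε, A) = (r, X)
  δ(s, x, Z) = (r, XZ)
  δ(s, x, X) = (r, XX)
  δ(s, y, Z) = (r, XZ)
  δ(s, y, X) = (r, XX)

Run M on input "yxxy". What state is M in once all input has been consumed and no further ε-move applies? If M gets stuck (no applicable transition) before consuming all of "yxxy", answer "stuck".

(p, yxxy, Z)
  ε-move, top Z: go to q, push XZ → (q, yxxy, XZ)
  read y, top X: go to q, push ε → (q, xxy, Z)
  read x, top Z: go to s, push Z → (s, xy, Z)
  read x, top Z: go to r, push XZ → (r, y, XZ)
  read y, top X: go to p, push AX → (p, ε, AXZ)
All input consumed; M is in state p.

p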